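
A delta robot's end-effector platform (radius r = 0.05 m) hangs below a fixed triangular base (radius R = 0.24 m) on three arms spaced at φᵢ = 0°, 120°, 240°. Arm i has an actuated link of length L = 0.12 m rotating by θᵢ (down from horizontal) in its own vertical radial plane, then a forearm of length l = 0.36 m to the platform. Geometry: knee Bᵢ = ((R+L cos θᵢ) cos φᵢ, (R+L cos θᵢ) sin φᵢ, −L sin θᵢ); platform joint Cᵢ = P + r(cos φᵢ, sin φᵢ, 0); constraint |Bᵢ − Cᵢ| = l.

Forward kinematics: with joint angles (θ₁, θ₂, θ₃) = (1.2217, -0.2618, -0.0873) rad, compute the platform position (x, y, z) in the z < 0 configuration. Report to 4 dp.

(-0.1133, 0.0075, -0.2175)

arm 1 at φ=0.0°: (R−r)+L cos θ1 = 0.2310;  S1 = (0.2310, 0.0000, -0.1128)
φ2=120.0°: virtual centre (-0.1530, 0.2649, 0.0311), radius l
φ3=240.0°: virtual centre (-0.1548, -0.2681, 0.0105), radius l
eliminate P² terms by subtracting sphere 1 from 2 and 3
[-0.7680 0.5299 0.2876]·P = 0.0284;  [-0.7716 -0.5361 0.2464]·P = 0.0298
det = 0.8206;  x = -0.0378+0.3471z,  y = -0.0012+-0.0398z
into |P−S₁|² = l²: 1.1220z² + 0.0390z + -0.0446 = 0;  Δ = 0.2016;  z = -0.2175 or 0.1827 → z<0 root = -0.2175
x = -0.1133, y = 0.0075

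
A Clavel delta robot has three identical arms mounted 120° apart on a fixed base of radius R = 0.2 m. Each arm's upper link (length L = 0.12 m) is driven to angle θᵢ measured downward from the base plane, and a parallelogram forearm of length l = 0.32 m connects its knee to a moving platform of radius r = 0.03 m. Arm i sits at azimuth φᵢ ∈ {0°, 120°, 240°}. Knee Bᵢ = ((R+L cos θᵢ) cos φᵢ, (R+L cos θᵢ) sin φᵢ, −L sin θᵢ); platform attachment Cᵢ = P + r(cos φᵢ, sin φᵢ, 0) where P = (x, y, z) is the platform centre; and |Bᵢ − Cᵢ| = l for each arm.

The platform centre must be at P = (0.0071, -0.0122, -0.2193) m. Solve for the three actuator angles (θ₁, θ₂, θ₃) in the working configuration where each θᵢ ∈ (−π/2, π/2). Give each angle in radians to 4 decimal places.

rotate P by −φ1: (0.0071, -0.0122, -0.2193)
  A=0.1629, B=-0.2193, C=(l²−L²−A²−y'²−z²)/(2L)=0.0551
  γ=atan2(-0.2193,0.1629)=-0.9319;  ψ=arccos(0.2017)=1.3677;  θ1=γ+ψ≈0.4358
φ2=120.0° → target in arm frame (-0.0141, 0.0000)
  e−x'=0.1841;  (l²−L²−(e−x')²−y'²−z²)/2L = 0.0250
  √(A²+B²)=0.2863;  θ2 = -0.8724+1.4832 ≈ 0.6109
rotate P by −φ3: (0.0070, 0.0122, -0.2193)
  A cos θ + B sin θ = C:  0.1630·cos θ + -0.2193·sin θ = 0.0550
  γ=atan2(-0.2193,0.1630)=-0.9317;  ψ=arccos(0.2012)=1.3682;  θ3=γ+ψ≈0.4366

θ₁ = 0.4358, θ₂ = 0.6109, θ₃ = 0.4366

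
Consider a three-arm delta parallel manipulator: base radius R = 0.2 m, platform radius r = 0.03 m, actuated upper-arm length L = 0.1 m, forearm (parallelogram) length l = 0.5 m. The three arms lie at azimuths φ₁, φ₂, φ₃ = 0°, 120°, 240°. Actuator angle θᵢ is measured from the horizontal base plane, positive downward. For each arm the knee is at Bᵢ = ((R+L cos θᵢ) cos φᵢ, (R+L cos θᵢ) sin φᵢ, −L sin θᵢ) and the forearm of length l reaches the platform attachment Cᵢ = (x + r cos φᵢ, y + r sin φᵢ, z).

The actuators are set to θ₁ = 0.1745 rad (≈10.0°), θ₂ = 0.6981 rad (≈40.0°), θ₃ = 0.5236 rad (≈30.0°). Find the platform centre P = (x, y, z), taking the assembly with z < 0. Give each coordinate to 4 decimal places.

arm 1 at φ=0.0°: e+L cos θ1 = 0.2685;  O1 = (0.2685, 0.0000, -0.0174)
O2 = (0.2466·cos120.0°, 0.2466·sin120.0°, -0.0643) = (-0.1233, 0.2136, -0.0643)
arm 3 at φ=240.0°: e+L cos θ3 = 0.2566;  O3 = (-0.1283, -0.2222, -0.0500)
|O₂|²−|O₁|² = -0.0074;  |O₃|²−|O₁|² = -0.0040
plane₁₂: -0.7836x+0.4271y+-0.0938z = -0.0074
det = 0.6872;  x = 0.0073+-0.1013z,  y = -0.0040+0.0339z
quadratic in z: (1.0114)z²+(0.0873)z+(-0.1815)=0, √Δ=0.8613 → z ∈ {-0.4690, 0.3826}; z = -0.4690 (taking z<0)
x = 0.0548, y = -0.0199

(0.0548, -0.0199, -0.4690)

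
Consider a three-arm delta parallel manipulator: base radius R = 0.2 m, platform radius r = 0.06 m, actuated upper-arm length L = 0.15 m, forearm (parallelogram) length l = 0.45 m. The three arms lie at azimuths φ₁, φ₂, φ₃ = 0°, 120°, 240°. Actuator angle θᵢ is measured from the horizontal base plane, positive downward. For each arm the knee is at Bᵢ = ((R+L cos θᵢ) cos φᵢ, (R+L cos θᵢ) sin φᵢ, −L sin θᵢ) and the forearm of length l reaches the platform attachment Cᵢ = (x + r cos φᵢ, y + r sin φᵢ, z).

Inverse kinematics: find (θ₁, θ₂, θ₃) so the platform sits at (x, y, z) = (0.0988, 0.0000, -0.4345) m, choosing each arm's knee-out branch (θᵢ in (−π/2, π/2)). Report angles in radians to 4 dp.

θ₁ = 0.1747, θ₂ = 0.7853, θ₃ = 0.7853

rotate P by −φ1: (0.0988, 0.0000, -0.4345)
  A cos θ + B sin θ = C:  0.0412·cos θ + -0.4345·sin θ = -0.0350
  γ=atan2(-0.4345,0.0412)=-1.4763;  ψ=arccos(-0.0801)=1.6510;  θ1=γ+ψ≈0.1747
φ2=120.0° → target in arm frame (-0.0494, -0.0856)
  A=0.1894, B=-0.4345, C=(l²−L²−A²−y'²−z²)/(2L)=-0.1733
  θ2 = atan2(B,A) + arccos(C/0.4740) = 0.7853
arm 3 (φ=240.0°): x'=-0.0494, y'=0.0856
  A=0.1894, B=-0.4345, C=(l²−L²−A²−y'²−z²)/(2L)=-0.1733
  γ=atan2(-0.4345,0.1894)=-1.1597;  ψ=arccos(-0.3656)=1.9451;  θ3=γ+ψ≈0.7853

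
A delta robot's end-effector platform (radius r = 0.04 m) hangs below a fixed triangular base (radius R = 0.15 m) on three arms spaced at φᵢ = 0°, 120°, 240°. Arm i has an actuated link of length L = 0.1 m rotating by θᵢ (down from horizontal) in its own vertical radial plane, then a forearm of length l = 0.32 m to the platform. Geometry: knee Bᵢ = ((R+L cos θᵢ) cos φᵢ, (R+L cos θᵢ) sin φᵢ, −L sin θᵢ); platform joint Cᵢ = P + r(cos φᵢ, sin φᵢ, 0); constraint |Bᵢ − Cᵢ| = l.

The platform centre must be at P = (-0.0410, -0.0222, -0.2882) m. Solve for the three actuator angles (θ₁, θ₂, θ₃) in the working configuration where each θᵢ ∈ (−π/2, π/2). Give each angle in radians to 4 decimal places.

arm 1 (φ=0.0°): x'=-0.0410, y'=-0.0222
  e−x'=0.1510;  (l²−L²−(e−x')²−y'²−z²)/2L = -0.0698
  γ=atan2(-0.2882,0.1510)=-1.0882;  ψ=arccos(-0.2144)=1.7869;  θ1=γ+ψ≈0.6987
arm 2 (φ=120.0°): x'=0.0013, y'=0.0466
  A cos θ + B sin θ = C:  0.1087·cos θ + -0.2882·sin θ = -0.0233
  θ2 = atan2(B,A) + arccos(C/0.3080) = 0.4363
φ3=240.0° → target in arm frame (0.0397, -0.0244)
  A cos θ + B sin θ = C:  0.0703·cos θ + -0.2882·sin θ = 0.0190
  γ=atan2(-0.2882,0.0703)=-1.3316;  ψ=arccos(0.0642)=1.5066;  θ3=γ+ψ≈0.1750

θ₁ = 0.6987, θ₂ = 0.4363, θ₃ = 0.1750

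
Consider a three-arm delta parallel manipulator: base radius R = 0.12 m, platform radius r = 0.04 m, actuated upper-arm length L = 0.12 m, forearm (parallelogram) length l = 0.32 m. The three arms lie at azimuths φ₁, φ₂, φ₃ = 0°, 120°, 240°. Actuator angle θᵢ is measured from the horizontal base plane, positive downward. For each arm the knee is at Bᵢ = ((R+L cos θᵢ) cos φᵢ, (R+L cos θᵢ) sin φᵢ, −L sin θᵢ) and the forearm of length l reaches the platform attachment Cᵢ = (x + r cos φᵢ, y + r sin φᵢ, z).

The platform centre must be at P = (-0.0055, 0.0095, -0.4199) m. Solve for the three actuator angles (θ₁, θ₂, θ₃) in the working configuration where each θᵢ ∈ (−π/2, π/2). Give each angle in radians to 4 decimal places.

φ1=0.0° → target in arm frame (-0.0055, 0.0095)
  A=0.0855, B=-0.4199, C=(l²−L²−A²−y'²−z²)/(2L)=-0.3988
  θ1 = atan2(B,A) + arccos(C/0.4285) = 1.3972
rotate P by −φ2: (0.0110, 0.0000, -0.4199)
  e−x'=0.0690;  (l²−L²−(e−x')²−y'²−z²)/2L = -0.3878
  θ2 = atan2(B,A) + arccos(C/0.4255) = 1.3096
φ3=240.0° → target in arm frame (-0.0055, -0.0095)
  e−x'=0.0855;  (l²−L²−(e−x')²−y'²−z²)/2L = -0.3988
  γ=atan2(-0.4199,0.0855)=-1.3700;  ψ=arccos(-0.9307)=2.7670;  θ3=γ+ψ≈1.3971

θ₁ = 1.3972, θ₂ = 1.3096, θ₃ = 1.3971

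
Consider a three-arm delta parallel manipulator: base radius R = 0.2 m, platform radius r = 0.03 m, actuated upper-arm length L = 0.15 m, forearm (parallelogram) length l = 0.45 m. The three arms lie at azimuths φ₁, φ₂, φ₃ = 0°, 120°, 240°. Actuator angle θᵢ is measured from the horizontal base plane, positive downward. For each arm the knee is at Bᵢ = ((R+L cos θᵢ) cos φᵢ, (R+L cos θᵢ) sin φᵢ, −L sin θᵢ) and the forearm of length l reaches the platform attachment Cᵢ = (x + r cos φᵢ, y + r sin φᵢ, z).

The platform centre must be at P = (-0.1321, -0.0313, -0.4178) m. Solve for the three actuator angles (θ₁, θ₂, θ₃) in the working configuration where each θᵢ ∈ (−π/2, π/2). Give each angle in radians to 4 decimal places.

θ₁ = 1.2219, θ₂ = 0.5238, θ₃ = 0.2621

rotate P by −φ1: (-0.1321, -0.0313, -0.4178)
  A=0.3021, B=-0.4178, C=(l²−L²−A²−y'²−z²)/(2L)=-0.2893
  γ=atan2(-0.4178,0.3021)=-0.9448;  ψ=arccos(-0.5612)=2.1666;  θ1=γ+ψ≈1.2219
arm 2 (φ=120.0°): x'=0.0389, y'=0.1301
  A=0.1311, B=-0.4178, C=(l²−L²−A²−y'²−z²)/(2L)=-0.0955
  θ2 = atan2(B,A) + arccos(C/0.4379) = 0.5238
φ3=240.0° → target in arm frame (0.0932, -0.0988)
  A cos θ + B sin θ = C:  0.0768·cos θ + -0.4178·sin θ = -0.0340
  θ3 = atan2(B,A) + arccos(C/0.4248) = 0.2621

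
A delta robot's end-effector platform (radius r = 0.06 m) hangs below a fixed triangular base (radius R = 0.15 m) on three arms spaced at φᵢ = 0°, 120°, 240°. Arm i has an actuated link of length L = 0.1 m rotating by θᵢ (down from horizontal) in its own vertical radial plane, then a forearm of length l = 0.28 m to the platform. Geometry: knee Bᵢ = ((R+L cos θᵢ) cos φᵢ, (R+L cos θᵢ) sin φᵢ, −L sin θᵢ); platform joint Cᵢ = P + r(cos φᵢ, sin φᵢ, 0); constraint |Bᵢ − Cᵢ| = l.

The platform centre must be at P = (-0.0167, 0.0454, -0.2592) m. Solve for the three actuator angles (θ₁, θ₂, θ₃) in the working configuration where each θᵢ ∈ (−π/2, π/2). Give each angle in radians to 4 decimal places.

θ₁ = 0.6104, θ₂ = 0.1742, θ₃ = 0.6983

φ1=0.0° → target in arm frame (-0.0167, 0.0454)
  A=0.1067, B=-0.2592, C=(l²−L²−A²−y'²−z²)/(2L)=-0.0612
  θ1 = atan2(B,A) + arccos(C/0.2803) = 0.6104
arm 2 (φ=120.0°): x'=0.0477, y'=-0.0082
  e−x'=0.0423;  (l²−L²−(e−x')²−y'²−z²)/2L = -0.0032
  √(A²+B²)=0.2626;  θ2 = -1.4089+1.5831 ≈ 0.1742
φ3=240.0° → target in arm frame (-0.0310, -0.0372)
  A=0.1210, B=-0.2592, C=(l²−L²−A²−y'²−z²)/(2L)=-0.0740
  θ3 = atan2(B,A) + arccos(C/0.2860) = 0.6983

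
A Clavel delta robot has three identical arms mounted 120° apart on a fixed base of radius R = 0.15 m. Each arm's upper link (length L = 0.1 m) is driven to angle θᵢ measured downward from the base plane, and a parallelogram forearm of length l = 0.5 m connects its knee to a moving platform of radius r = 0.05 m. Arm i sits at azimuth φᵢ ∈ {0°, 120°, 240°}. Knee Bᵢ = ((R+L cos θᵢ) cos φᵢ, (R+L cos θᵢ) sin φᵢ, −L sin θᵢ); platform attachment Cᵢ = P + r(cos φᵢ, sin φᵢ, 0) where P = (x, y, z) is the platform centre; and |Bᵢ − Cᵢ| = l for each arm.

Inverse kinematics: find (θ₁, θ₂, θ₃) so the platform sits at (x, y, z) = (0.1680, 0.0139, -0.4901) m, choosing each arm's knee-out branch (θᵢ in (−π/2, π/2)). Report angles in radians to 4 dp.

φ1=0.0° → target in arm frame (0.1680, 0.0139)
  A=-0.0680, B=-0.4901, C=(l²−L²−A²−y'²−z²)/(2L)=-0.0251
  √(A²+B²)=0.4948;  θ1 = -1.7087+1.6215 ≈ -0.0872
φ2=120.0° → target in arm frame (-0.0720, -0.1524)
  e−x'=0.1720;  (l²−L²−(e−x')²−y'²−z²)/2L = -0.2650
  √(A²+B²)=0.5194;  θ2 = -1.2333+2.1063 ≈ 0.8730
rotate P by −φ3: (-0.0960, 0.1385, -0.4901)
  A=0.1960, B=-0.4901, C=(l²−L²−A²−y'²−z²)/(2L)=-0.2891
  √(A²+B²)=0.5279;  θ3 = -1.1903+2.1504 ≈ 0.9601

θ₁ = -0.0872, θ₂ = 0.8730, θ₃ = 0.9601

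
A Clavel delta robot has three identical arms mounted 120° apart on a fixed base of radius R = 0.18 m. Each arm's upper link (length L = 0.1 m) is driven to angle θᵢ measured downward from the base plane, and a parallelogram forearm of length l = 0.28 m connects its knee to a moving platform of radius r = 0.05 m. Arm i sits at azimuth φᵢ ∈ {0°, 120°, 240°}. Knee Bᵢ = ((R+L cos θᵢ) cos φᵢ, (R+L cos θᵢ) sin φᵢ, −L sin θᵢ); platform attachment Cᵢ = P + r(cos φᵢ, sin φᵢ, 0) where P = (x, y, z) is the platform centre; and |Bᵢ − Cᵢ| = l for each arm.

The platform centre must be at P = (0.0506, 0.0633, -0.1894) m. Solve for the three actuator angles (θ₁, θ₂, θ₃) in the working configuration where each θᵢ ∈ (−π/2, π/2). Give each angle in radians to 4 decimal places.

arm 1 (φ=0.0°): x'=0.0506, y'=0.0633
  A=0.0794, B=-0.1894, C=(l²−L²−A²−y'²−z²)/(2L)=0.1111
  θ1 = atan2(B,A) + arccos(C/0.2054) = -0.1745
rotate P by −φ2: (0.0295, -0.0755, -0.1894)
  e−x'=0.1005;  (l²−L²−(e−x')²−y'²−z²)/2L = 0.0837
  γ=atan2(-0.1894,0.1005)=-1.0830;  ψ=arccos(0.3903)=1.1699;  θ2=γ+ψ≈0.0868
arm 3 (φ=240.0°): x'=-0.0801, y'=0.0122
  A=0.2101, B=-0.1894, C=(l²−L²−A²−y'²−z²)/(2L)=-0.0589
  γ=atan2(-0.1894,0.2101)=-0.7336;  ψ=arccos(-0.2080)=1.7804;  θ3=γ+ψ≈1.0468

θ₁ = -0.1745, θ₂ = 0.0868, θ₃ = 1.0468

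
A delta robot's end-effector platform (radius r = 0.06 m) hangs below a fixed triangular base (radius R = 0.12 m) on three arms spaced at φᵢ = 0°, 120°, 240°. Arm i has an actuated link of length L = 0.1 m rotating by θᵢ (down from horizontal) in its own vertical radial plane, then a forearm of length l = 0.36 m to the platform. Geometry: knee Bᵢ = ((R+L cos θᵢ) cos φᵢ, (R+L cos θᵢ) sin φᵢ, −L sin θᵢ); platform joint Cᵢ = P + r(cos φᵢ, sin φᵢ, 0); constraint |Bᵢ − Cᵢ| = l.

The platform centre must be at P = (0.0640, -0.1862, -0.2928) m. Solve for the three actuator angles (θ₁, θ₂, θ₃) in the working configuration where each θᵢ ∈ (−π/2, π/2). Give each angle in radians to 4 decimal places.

θ₁ = 0.0003, θ₂ = 1.1348, θ₃ = -0.3490

rotate P by −φ1: (0.0640, -0.1862, -0.2928)
  A cos θ + B sin θ = C:  -0.0040·cos θ + -0.2928·sin θ = -0.0041
  √(A²+B²)=0.2928;  θ1 = -1.5845+1.5848 ≈ 0.0003
rotate P by −φ2: (-0.1933, 0.0377, -0.2928)
  A cos θ + B sin θ = C:  0.2533·cos θ + -0.2928·sin θ = -0.1584
  θ2 = atan2(B,A) + arccos(C/0.3871) = 1.1348
rotate P by −φ3: (0.1293, 0.1485, -0.2928)
  A=-0.0693, B=-0.2928, C=(l²−L²−A²−y'²−z²)/(2L)=0.0351
  γ=atan2(-0.2928,-0.0693)=-1.8031;  ψ=arccos(0.1165)=1.4540;  θ3=γ+ψ≈-0.3490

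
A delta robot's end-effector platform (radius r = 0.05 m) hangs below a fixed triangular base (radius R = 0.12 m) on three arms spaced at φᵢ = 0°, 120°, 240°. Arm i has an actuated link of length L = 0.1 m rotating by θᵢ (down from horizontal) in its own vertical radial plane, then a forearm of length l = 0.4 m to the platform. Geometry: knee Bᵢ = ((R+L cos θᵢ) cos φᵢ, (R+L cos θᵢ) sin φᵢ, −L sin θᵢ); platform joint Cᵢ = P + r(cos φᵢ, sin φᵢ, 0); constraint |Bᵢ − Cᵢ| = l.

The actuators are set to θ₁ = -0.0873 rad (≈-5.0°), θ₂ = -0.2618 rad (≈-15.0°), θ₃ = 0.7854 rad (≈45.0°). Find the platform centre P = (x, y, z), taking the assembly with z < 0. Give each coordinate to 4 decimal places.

(0.0549, 0.1363, -0.3494)

O1 = (0.1696·cos0.0°, 0.1696·sin0.0°, 0.0087) = (0.1696, 0.0000, 0.0087)
O2 = (0.1666·cos120.0°, 0.1666·sin120.0°, 0.0259) = (-0.0833, 0.1443, 0.0259)
O3 = (0.1407·cos240.0°, 0.1407·sin240.0°, -0.0707) = (-0.0704, -0.1219, -0.0707)
subtract pairs → two planes through P
plane₁₂: -0.5058x+0.2885y+0.0343z = -0.0004
det = 0.2618;  x = 0.0049+-0.1432z,  y = 0.0070+-0.3699z
into |P−O₁|² = l²: 1.1573z² + 0.0245z + -0.1327 = 0;  Δ = 0.6150;  z = -0.3494 or 0.3282 → z<0 root = -0.3494
x = 0.0549, y = 0.1363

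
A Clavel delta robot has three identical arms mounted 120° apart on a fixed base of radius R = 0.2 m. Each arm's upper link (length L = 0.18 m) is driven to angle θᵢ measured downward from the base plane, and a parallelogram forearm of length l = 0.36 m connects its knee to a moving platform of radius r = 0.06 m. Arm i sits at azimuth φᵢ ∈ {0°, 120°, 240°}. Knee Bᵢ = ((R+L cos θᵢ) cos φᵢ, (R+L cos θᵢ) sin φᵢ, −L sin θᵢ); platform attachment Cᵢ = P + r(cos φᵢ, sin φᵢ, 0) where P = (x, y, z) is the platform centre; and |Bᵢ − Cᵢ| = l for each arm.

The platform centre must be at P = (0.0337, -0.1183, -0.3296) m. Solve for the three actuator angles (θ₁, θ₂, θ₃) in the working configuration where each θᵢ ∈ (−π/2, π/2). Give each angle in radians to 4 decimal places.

θ₁ = 0.6110, θ₂ = 1.2217, θ₃ = 0.3492

φ1=0.0° → target in arm frame (0.0337, -0.1183)
  A cos θ + B sin θ = C:  0.1063·cos θ + -0.3296·sin θ = -0.1020
  θ1 = atan2(B,A) + arccos(C/0.3463) = 0.6110
φ2=120.0° → target in arm frame (-0.1193, 0.0300)
  e−x'=0.2593;  (l²−L²−(e−x')²−y'²−z²)/2L = -0.2210
  γ=atan2(-0.3296,0.2593)=-0.9042;  ψ=arccos(-0.5271)=2.1259;  θ2=γ+ψ≈1.2217
φ3=240.0° → target in arm frame (0.0856, 0.0883)
  A cos θ + B sin θ = C:  0.0544·cos θ + -0.3296·sin θ = -0.0617
  θ3 = atan2(B,A) + arccos(C/0.3341) = 0.3492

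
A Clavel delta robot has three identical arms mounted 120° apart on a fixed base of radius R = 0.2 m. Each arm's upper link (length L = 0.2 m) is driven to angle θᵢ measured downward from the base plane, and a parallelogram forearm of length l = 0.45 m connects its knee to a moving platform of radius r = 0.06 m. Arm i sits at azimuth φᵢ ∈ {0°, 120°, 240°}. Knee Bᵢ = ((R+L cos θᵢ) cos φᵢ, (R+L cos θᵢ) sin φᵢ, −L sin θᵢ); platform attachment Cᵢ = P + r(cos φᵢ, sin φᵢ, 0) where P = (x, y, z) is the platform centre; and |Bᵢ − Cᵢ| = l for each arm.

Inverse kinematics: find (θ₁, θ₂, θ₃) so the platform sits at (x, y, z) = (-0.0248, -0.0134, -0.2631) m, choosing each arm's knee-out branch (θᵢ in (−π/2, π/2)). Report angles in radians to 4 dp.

rotate P by −φ1: (-0.0248, -0.0134, -0.2631)
  A cos θ + B sin θ = C:  0.1648·cos θ + -0.2631·sin θ = 0.1648
  γ=atan2(-0.2631,0.1648)=-1.0112;  ψ=arccos(0.5310)=1.0110;  θ1=γ+ψ≈-0.0002
rotate P by −φ2: (0.0008, 0.0282, -0.2631)
  A=0.1392, B=-0.2631, C=(l²−L²−A²−y'²−z²)/(2L)=0.1828
  √(A²+B²)=0.2977;  θ2 = -1.0841+0.9097 ≈ -0.1745
rotate P by −φ3: (0.0240, -0.0148, -0.2631)
  A=0.1160, B=-0.2631, C=(l²−L²−A²−y'²−z²)/(2L)=0.1990
  √(A²+B²)=0.2875;  θ3 = -1.1556+0.8064 ≈ -0.3492

θ₁ = -0.0002, θ₂ = -0.1745, θ₃ = -0.3492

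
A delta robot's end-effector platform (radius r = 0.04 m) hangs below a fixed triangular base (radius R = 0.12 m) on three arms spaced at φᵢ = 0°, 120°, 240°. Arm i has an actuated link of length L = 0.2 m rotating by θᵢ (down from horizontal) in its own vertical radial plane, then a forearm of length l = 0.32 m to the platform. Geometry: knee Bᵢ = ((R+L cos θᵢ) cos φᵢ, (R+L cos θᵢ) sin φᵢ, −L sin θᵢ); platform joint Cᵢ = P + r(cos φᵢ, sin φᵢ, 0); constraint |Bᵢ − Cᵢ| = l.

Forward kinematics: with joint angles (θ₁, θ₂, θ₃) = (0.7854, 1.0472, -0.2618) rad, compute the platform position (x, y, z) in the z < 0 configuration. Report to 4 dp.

(-0.0412, -0.1528, -0.2420)

S1 = (0.2214·cos0.0°, 0.2214·sin0.0°, -0.1414) = (0.2214, 0.0000, -0.1414)
arm 2 at φ=120.0°: (R−r)+L cos θ2 = 0.1800;  S2 = (-0.0900, 0.1559, -0.1732)
S3 = (0.2732·cos240.0°, 0.2732·sin240.0°, 0.0518) = (-0.1366, -0.2366, 0.0518)
subtract pairs → two planes through P
plane₁₂: -0.6228x+0.3118y+-0.0636z = -0.0066
det = 0.5179;  x = 0.0011+0.1745z,  y = -0.0191+0.5525z
into |P−S₁|² = l²: 1.3357z² + 0.1848z + -0.0335 = 0;  Δ = 0.2130;  z = -0.2420 or 0.1036 → z<0 root = -0.2420
x = -0.0412, y = -0.1528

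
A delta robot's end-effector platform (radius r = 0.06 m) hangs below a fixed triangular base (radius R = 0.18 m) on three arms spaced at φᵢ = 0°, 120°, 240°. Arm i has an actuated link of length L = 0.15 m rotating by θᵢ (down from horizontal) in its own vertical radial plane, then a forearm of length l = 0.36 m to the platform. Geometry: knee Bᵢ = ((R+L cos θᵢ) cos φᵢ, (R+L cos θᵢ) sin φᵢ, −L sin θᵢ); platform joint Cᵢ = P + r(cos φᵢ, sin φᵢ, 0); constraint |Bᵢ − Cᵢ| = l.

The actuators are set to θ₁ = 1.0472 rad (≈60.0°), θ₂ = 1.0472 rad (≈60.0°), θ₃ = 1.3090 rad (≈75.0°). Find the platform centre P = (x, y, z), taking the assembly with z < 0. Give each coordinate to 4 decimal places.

(0.0214, 0.0371, -0.4431)

φ1=0.0°: virtual centre (0.1950, 0.0000, -0.1299), radius l
centre 2 = (0.1950·cos120.0°, 0.1950·sin120.0°, -0.1299) = (-0.0975, 0.1689, -0.1299)
arm 3 at φ=240.0°: ρ3 = 0.1588;  centre 3 = (-0.0794, -0.1375, -0.1449)
|centre ₂|²−|centre ₁|² = 0.0000;  |centre ₃|²−|centre ₁|² = -0.0087
linear system: -0.5850x+0.3377y = 0.0000−0.0000z; -0.5488x+-0.2751y = -0.0087−-0.0300z
Cramer: x(z) = 0.0085-0.0292z;  y(z) = 0.0147-0.0506z
quadratic in z: (1.0034)z²+(0.2692)z+(-0.0777)=0, √Δ=0.6200 → z ∈ {-0.4431, 0.1748}; z = -0.4431 (taking z<0)
x = 0.0214, y = 0.0371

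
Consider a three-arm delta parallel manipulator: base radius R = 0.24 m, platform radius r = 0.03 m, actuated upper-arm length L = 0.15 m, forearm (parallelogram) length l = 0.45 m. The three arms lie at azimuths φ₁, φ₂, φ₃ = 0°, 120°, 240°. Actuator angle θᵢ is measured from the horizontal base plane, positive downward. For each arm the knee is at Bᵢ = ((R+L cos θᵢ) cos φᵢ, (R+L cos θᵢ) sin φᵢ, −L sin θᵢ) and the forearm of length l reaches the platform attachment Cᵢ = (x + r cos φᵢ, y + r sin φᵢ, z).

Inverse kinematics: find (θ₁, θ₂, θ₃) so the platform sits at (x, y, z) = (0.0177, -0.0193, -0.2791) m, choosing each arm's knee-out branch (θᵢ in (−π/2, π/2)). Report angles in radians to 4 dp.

φ1=0.0° → target in arm frame (0.0177, -0.0193)
  A=0.1923, B=-0.2791, C=(l²−L²−A²−y'²−z²)/(2L)=0.2158
  θ1 = atan2(B,A) + arccos(C/0.3389) = -0.0871
rotate P by −φ2: (-0.0256, -0.0057, -0.2791)
  e−x'=0.2356;  (l²−L²−(e−x')²−y'²−z²)/2L = 0.1553
  γ=atan2(-0.2791,0.2356)=-0.8698;  ψ=arccos(0.4251)=1.1317;  θ2=γ+ψ≈0.2619
φ3=240.0° → target in arm frame (0.0079, 0.0250)
  A=0.2021, B=-0.2791, C=(l²−L²−A²−y'²−z²)/(2L)=0.2021
  θ3 = atan2(B,A) + arccos(C/0.3446) = 0.0002

θ₁ = -0.0871, θ₂ = 0.2619, θ₃ = 0.0002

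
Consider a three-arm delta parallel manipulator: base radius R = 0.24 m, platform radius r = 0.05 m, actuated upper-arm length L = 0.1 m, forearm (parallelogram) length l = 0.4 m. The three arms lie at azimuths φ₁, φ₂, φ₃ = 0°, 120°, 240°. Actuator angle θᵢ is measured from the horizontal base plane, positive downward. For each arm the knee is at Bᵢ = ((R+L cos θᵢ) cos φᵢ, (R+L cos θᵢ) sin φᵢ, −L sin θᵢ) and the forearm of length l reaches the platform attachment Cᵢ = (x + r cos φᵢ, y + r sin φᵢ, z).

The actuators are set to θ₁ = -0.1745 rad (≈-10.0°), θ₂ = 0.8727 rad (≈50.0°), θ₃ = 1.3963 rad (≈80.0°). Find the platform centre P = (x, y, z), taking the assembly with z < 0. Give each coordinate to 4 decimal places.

(0.1182, 0.0479, -0.3414)

φ1=0.0°: virtual centre (0.2885, 0.0000, 0.0174), radius l
O2 = (0.2543·cos120.0°, 0.2543·sin120.0°, -0.0766) = (-0.1271, 0.2202, -0.0766)
arm 3 at φ=240.0°: ρ3 = 0.2074;  O3 = (-0.1037, -0.1796, -0.0985)
subtract pairs → two planes through P
[-0.8312 0.4404 -0.1879]·P = -0.0130;  [-0.7843 -0.3592 -0.2317]·P = -0.0308
det = 0.6440;  x = 0.0283+-0.2633z,  y = 0.0240+-0.0702z
quadratic in z: (1.0742)z²+(0.0989)z+(-0.0914)=0, √Δ=0.6346 → z ∈ {-0.3414, 0.2493}; z = -0.3414 (taking z<0)
x = 0.1182, y = 0.0479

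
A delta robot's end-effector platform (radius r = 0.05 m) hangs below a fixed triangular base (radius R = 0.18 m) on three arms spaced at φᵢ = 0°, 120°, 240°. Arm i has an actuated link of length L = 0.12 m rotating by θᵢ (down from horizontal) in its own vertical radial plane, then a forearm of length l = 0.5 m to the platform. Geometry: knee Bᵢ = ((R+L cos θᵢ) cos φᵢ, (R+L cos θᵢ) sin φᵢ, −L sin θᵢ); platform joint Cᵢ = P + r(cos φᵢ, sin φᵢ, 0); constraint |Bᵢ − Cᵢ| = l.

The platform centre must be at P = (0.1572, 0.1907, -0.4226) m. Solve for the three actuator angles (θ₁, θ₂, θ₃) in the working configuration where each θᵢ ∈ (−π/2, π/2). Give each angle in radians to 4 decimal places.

θ₁ = -0.2614, θ₂ = 0.0874, θ₃ = 1.3966

arm 1 (φ=0.0°): x'=0.1572, y'=0.1907
  A cos θ + B sin θ = C:  -0.0272·cos θ + -0.4226·sin θ = 0.0829
  γ=atan2(-0.4226,-0.0272)=-1.6351;  ψ=arccos(0.1958)=1.3737;  θ1=γ+ψ≈-0.2614
φ2=120.0° → target in arm frame (0.0866, -0.2315)
  e−x'=0.0434;  (l²−L²−(e−x')²−y'²−z²)/2L = 0.0064
  θ2 = atan2(B,A) + arccos(C/0.4248) = 0.0874
arm 3 (φ=240.0°): x'=-0.2438, y'=0.0408
  e−x'=0.3738;  (l²−L²−(e−x')²−y'²−z²)/2L = -0.3514
  √(A²+B²)=0.5642;  θ3 = -0.8467+2.2433 ≈ 1.3966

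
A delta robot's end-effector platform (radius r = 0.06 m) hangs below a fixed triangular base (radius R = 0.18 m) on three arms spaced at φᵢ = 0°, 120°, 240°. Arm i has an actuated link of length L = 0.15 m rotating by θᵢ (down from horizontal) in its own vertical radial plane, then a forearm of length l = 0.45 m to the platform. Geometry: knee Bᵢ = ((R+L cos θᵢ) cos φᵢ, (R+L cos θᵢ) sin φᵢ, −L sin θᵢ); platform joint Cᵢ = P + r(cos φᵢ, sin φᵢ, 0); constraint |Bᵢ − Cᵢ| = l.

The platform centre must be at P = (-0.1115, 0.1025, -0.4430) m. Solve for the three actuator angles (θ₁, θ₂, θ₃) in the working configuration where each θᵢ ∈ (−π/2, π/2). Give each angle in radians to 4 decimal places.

rotate P by −φ1: (-0.1115, 0.1025, -0.4430)
  A=0.2315, B=-0.4430, C=(l²−L²−A²−y'²−z²)/(2L)=-0.2678
  γ=atan2(-0.4430,0.2315)=-1.0893;  ψ=arccos(-0.5358)=2.1363;  θ1=γ+ψ≈1.0470
arm 2 (φ=120.0°): x'=0.1445, y'=0.0453
  e−x'=-0.0245;  (l²−L²−(e−x')²−y'²−z²)/2L = -0.0630
  θ2 = atan2(B,A) + arccos(C/0.4437) = 0.0872
arm 3 (φ=240.0°): x'=-0.0330, y'=-0.1478
  A cos θ + B sin θ = C:  0.1530·cos θ + -0.4430·sin θ = -0.2050
  √(A²+B²)=0.4687;  θ3 = -1.2382+2.0236 ≈ 0.7854

θ₁ = 1.0470, θ₂ = 0.0872, θ₃ = 0.7854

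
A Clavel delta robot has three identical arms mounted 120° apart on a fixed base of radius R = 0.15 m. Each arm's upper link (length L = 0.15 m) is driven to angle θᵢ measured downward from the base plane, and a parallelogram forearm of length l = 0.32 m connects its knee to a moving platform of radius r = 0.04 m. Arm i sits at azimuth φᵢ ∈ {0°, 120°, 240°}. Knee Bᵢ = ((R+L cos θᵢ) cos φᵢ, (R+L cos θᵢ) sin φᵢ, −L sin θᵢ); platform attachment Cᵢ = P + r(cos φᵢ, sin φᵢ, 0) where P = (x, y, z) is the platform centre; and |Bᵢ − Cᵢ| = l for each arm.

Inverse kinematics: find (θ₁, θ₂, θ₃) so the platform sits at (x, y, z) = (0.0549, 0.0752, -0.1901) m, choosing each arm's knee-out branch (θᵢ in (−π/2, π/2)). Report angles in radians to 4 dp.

θ₁ = -0.3497, θ₂ = -0.1747, θ₃ = 0.7856

φ1=0.0° → target in arm frame (0.0549, 0.0752)
  e−x'=0.0551;  (l²−L²−(e−x')²−y'²−z²)/2L = 0.1169
  θ1 = atan2(B,A) + arccos(C/0.1979) = -0.3497
rotate P by −φ2: (0.0377, -0.0851, -0.1901)
  A cos θ + B sin θ = C:  0.0723·cos θ + -0.1901·sin θ = 0.1043
  θ2 = atan2(B,A) + arccos(C/0.2034) = -0.1747
arm 3 (φ=240.0°): x'=-0.0926, y'=0.0099
  A cos θ + B sin θ = C:  0.2026·cos θ + -0.1901·sin θ = 0.0088
  θ3 = atan2(B,A) + arccos(C/0.2778) = 0.7856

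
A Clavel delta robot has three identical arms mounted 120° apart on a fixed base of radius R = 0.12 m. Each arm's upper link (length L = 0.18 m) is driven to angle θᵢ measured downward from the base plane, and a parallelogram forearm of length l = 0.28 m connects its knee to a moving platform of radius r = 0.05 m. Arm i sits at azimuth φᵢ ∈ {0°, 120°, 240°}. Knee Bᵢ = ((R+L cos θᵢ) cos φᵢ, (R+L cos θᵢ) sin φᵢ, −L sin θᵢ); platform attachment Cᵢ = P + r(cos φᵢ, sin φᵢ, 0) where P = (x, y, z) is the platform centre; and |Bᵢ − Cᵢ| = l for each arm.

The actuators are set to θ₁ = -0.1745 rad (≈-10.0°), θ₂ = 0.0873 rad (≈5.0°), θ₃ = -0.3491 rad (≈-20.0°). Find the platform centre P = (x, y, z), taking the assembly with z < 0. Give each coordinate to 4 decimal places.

φ1=0.0°: virtual centre (0.2473, 0.0000, 0.0313), radius l
arm 2 at φ=120.0°: (R−r)+L cos θ2 = 0.2493;  O2 = (-0.1247, 0.2159, -0.0157)
φ3=240.0°: virtual centre (-0.1196, -0.2071, 0.0616), radius l
subtract pairs → two planes through P
plane₁₂: -0.7438x+0.4318y+-0.0939z = 0.0003
Cramer: x(z) = 0.0006-0.0203z;  y(z) = 0.0017+0.1824z
quadratic in z: (1.0337)z²+(-0.0519)z+(-0.0166)=0, √Δ=0.2669 → z ∈ {-0.1040, 0.1542}; z = -0.1040 (taking z<0)
x = 0.0027, y = -0.0173

(0.0027, -0.0173, -0.1040)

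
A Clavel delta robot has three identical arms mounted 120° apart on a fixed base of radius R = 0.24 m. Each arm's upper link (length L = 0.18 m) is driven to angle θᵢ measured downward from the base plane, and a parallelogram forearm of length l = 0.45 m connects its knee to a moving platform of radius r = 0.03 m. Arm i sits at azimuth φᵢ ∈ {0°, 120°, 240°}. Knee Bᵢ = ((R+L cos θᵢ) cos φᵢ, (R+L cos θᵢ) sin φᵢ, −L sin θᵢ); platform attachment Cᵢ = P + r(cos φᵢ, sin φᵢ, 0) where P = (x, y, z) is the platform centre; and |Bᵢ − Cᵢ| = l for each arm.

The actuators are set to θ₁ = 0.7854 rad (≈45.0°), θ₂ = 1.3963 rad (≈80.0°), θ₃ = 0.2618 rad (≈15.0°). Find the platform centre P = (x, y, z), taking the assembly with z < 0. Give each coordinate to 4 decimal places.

centre 1 = (0.3373·cos0.0°, 0.3373·sin0.0°, -0.1273) = (0.3373, 0.0000, -0.1273)
centre 2 = (0.2413·cos120.0°, 0.2413·sin120.0°, -0.1773) = (-0.1206, 0.2089, -0.1773)
φ3=240.0°: virtual centre (-0.1919, -0.3324, -0.0466), radius l
|centre ₂|²−|centre ₁|² = -0.0403;  |centre ₃|²−|centre ₁|² = 0.0196
[-0.9158 0.4179 -0.1000]·P = -0.0403;  [-1.0584 -0.6649 0.1614]·P = 0.0196
Cramer: x(z) = 0.0177+0.0009z;  y(z) = -0.0577+0.2413z
into |P−centre ₁|² = l²: 1.0582z² + 0.2262z + -0.0809 = 0;  Δ = 0.3934;  z = -0.4032 or 0.1895 → z<0 root = -0.4032
x = 0.0174, y = -0.1549

(0.0174, -0.1549, -0.4032)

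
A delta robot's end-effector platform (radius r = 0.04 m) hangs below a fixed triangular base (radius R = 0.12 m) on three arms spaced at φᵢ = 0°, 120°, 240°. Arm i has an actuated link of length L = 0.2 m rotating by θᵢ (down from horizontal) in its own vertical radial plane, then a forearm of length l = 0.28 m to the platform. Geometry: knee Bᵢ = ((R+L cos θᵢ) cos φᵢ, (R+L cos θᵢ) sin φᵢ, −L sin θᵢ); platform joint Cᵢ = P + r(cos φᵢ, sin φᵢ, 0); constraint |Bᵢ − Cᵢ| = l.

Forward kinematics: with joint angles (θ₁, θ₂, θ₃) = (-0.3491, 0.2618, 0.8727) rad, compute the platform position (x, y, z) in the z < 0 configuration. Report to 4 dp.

arm 1 at φ=0.0°: ρ1 = 0.2679;  S1 = (0.2679, 0.0000, 0.0684)
arm 2 at φ=120.0°: ρ2 = 0.2732;  S2 = (-0.1366, 0.2366, -0.0518)
arm 3 at φ=240.0°: ρ3 = 0.2086;  S3 = (-0.1043, -0.1806, -0.1532)
eliminate P² terms by subtracting sphere 1 from 2 and 3
linear system: -0.8091x+0.4732y = 0.0008−-0.2403z; -0.7444x+-0.3612y = -0.0095−-0.4432z
Cramer: x(z) = 0.0065-0.4601z;  y(z) = 0.0129-0.2788z
quadratic in z: (1.2895)z²+(0.0966)z+(-0.0052)=0, √Δ=0.1902 → z ∈ {-0.1112, 0.0363}; z = -0.1112 (taking z<0)
x = 0.0577, y = 0.0439

(0.0577, 0.0439, -0.1112)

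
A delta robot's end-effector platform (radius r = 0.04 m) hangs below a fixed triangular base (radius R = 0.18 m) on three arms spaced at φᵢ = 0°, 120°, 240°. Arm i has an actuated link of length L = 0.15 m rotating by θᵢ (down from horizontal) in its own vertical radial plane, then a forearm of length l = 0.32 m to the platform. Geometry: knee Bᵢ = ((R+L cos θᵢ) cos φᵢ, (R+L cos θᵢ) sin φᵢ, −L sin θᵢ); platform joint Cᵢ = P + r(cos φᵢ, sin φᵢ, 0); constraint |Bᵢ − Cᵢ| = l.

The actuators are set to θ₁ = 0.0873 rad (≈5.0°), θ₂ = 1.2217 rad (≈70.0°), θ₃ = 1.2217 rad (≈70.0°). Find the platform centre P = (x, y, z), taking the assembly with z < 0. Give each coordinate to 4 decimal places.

φ1=0.0°: virtual centre (0.2894, 0.0000, -0.0131), radius l
arm 2 at φ=120.0°: ρ2 = 0.1913;  S2 = (-0.0957, 0.1657, -0.1410)
arm 3 at φ=240.0°: ρ3 = 0.1913;  S3 = (-0.0957, -0.1657, -0.1410)
eliminate P² terms by subtracting sphere 1 from 2 and 3
[-0.7702 0.3314 -0.2557]·P = -0.0275;  [-0.7702 -0.3314 -0.2557]·P = -0.0275
Cramer: x(z) = 0.0357-0.3321z;  y(z) = 0.0000+0.0000z
sphere 1 gives Az²+Bz+C=0 with A=1.1103, B=0.1947, C=-0.0378;  B²−4AC=0.2059;  roots -0.2920, 0.1167;  negative root z = -0.2920
x = 0.1327, y = 0.0000

(0.1327, 0.0000, -0.2920)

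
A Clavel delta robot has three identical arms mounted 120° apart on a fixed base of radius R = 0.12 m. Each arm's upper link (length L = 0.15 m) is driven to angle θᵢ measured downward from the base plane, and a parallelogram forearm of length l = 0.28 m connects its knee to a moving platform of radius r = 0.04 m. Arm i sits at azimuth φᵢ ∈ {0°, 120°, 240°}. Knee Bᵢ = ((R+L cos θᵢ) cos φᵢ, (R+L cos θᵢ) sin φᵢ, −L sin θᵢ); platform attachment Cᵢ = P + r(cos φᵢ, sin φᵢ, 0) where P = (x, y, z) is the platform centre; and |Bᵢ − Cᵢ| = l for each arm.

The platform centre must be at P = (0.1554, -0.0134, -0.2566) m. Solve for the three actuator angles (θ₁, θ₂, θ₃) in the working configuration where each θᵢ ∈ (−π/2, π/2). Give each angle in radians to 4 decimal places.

arm 1 (φ=0.0°): x'=0.1554, y'=-0.0134
  A cos θ + B sin θ = C:  -0.0754·cos θ + -0.2566·sin θ = -0.0527
  √(A²+B²)=0.2674;  θ1 = -1.8566+1.7691 ≈ -0.0875
rotate P by −φ2: (-0.0893, -0.1279, -0.2566)
  e−x'=0.1693;  (l²−L²−(e−x')²−y'²−z²)/2L = -0.1832
  θ2 = atan2(B,A) + arccos(C/0.3074) = 1.2217
arm 3 (φ=240.0°): x'=-0.0661, y'=0.1413
  A cos θ + B sin θ = C:  0.1461·cos θ + -0.2566·sin θ = -0.1708
  √(A²+B²)=0.2953;  θ3 = -1.0532+2.1877 ≈ 1.1345

θ₁ = -0.0875, θ₂ = 1.2217, θ₃ = 1.1345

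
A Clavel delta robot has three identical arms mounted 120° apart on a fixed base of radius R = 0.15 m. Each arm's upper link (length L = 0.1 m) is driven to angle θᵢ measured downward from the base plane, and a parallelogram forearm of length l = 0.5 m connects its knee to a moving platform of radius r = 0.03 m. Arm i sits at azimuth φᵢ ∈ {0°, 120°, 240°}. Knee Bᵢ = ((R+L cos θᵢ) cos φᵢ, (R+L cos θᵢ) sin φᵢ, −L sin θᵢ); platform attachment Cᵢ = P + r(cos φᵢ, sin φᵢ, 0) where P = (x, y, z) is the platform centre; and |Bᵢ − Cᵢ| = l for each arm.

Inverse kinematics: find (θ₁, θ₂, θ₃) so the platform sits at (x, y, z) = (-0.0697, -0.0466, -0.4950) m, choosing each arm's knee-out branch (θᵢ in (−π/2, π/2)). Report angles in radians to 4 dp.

φ1=0.0° → target in arm frame (-0.0697, -0.0466)
  A=0.1897, B=-0.4950, C=(l²−L²−A²−y'²−z²)/(2L)=-0.2159
  γ=atan2(-0.4950,0.1897)=-1.2048;  ψ=arccos(-0.4073)=1.9903;  θ1=γ+ψ≈0.7855
arm 2 (φ=120.0°): x'=-0.0055, y'=0.0837
  e−x'=0.1255;  (l²−L²−(e−x')²−y'²−z²)/2L = -0.1389
  √(A²+B²)=0.5107;  θ2 = -1.3225+1.8462 ≈ 0.5237
φ3=240.0° → target in arm frame (0.0752, -0.0371)
  A=0.0448, B=-0.4950, C=(l²−L²−A²−y'²−z²)/(2L)=-0.0420
  √(A²+B²)=0.4970;  θ3 = -1.4806+1.6555 ≈ 0.1749

θ₁ = 0.7855, θ₂ = 0.5237, θ₃ = 0.1749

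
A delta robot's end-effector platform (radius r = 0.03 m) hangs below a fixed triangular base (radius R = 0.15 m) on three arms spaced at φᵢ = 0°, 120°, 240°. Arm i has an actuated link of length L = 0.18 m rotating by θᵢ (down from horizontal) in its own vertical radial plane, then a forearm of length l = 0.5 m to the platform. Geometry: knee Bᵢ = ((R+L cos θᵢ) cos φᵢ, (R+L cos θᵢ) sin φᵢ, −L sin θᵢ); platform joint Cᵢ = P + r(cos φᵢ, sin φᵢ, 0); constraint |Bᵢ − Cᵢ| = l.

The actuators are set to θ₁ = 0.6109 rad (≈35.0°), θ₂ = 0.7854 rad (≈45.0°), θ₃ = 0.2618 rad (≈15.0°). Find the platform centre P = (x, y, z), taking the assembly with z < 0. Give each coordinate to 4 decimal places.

(-0.0164, -0.0977, -0.5031)

centre 1 = (0.2674·cos0.0°, 0.2674·sin0.0°, -0.1032) = (0.2674, 0.0000, -0.1032)
centre 2 = (0.2473·cos120.0°, 0.2473·sin120.0°, -0.1273) = (-0.1236, 0.2141, -0.1273)
centre 3 = (0.2939·cos240.0°, 0.2939·sin240.0°, -0.0466) = (-0.1469, -0.2545, -0.0466)
|centre ₂|²−|centre ₁|² = -0.0048;  |centre ₃|²−|centre ₁|² = 0.0063
linear system: -0.7822x+0.4283y = -0.0048−-0.0481z; -0.8288x+-0.5090y = 0.0063−0.1133z
det = 0.7531;  x = -0.0003+0.0320z,  y = -0.0119+0.1706z
sphere 1 gives Az²+Bz+C=0 with A=1.0301, B=0.1853, C=-0.1675;  B²−4AC=0.7245;  roots -0.5031, 0.3232;  negative root z = -0.5031
x = -0.0164, y = -0.0977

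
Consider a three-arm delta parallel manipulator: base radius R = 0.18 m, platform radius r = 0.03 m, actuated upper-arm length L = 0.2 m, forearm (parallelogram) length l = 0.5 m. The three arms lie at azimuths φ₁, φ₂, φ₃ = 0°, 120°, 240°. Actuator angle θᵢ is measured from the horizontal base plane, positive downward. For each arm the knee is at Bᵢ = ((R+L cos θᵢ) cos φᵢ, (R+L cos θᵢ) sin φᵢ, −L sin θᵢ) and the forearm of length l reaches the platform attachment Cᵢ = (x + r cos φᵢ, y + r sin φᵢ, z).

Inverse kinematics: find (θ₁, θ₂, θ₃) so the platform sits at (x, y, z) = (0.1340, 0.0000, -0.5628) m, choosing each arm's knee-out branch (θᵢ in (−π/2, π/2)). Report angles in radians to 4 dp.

θ₁ = 0.5235, θ₂ = 1.1342, θ₃ = 1.1342

rotate P by −φ1: (0.1340, 0.0000, -0.5628)
  e−x'=0.0160;  (l²−L²−(e−x')²−y'²−z²)/2L = -0.2675
  θ1 = atan2(B,A) + arccos(C/0.5630) = 0.5235
φ2=120.0° → target in arm frame (-0.0670, -0.1160)
  A cos θ + B sin θ = C:  0.2170·cos θ + -0.5628·sin θ = -0.4182
  γ=atan2(-0.5628,0.2170)=-1.2028;  ψ=arccos(-0.6934)=2.3370;  θ2=γ+ψ≈1.1342
arm 3 (φ=240.0°): x'=-0.0670, y'=0.1160
  A=0.2170, B=-0.5628, C=(l²−L²−A²−y'²−z²)/(2L)=-0.4182
  γ=atan2(-0.5628,0.2170)=-1.2028;  ψ=arccos(-0.6934)=2.3370;  θ3=γ+ψ≈1.1342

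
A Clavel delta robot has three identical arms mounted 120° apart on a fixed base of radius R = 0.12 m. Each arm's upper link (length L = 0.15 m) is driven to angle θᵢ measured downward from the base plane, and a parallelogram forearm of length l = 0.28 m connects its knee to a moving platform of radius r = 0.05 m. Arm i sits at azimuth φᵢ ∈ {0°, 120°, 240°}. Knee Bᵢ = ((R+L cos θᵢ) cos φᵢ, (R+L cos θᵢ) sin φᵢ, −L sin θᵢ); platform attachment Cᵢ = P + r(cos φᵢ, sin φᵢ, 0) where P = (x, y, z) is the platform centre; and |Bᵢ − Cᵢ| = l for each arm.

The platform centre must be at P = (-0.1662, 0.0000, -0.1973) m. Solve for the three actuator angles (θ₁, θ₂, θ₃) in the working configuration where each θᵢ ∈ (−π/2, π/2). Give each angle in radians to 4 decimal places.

φ1=0.0° → target in arm frame (-0.1662, 0.0000)
  A=0.2362, B=-0.1973, C=(l²−L²−A²−y'²−z²)/(2L)=-0.1294
  √(A²+B²)=0.3078;  θ1 = -0.6959+2.0047 ≈ 1.3088
rotate P by −φ2: (0.0831, 0.1439, -0.1973)
  A cos θ + B sin θ = C:  -0.0131·cos θ + -0.1973·sin θ = -0.0131
  θ2 = atan2(B,A) + arccos(C/0.1977) = -0.0002
arm 3 (φ=240.0°): x'=0.0831, y'=-0.1439
  A=-0.0131, B=-0.1973, C=(l²−L²−A²−y'²−z²)/(2L)=-0.0131
  γ=atan2(-0.1973,-0.0131)=-1.6371;  ψ=arccos(-0.0660)=1.6369;  θ3=γ+ψ≈-0.0002

θ₁ = 1.3088, θ₂ = -0.0002, θ₃ = -0.0002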